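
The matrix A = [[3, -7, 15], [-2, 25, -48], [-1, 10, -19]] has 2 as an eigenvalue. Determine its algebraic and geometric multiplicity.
algebraic multiplicity 2, geometric multiplicity 1

The characteristic polynomial is (x - 5)(x - 2)^2, so the factor x - 2 appears with exponent 2: the algebraic multiplicity is 2.

rank(A - 2I) = 2, so the eigenspace has dimension 3 - 2 = 1: the geometric multiplicity is 1.

Since 1 < 2, A is not diagonalizable.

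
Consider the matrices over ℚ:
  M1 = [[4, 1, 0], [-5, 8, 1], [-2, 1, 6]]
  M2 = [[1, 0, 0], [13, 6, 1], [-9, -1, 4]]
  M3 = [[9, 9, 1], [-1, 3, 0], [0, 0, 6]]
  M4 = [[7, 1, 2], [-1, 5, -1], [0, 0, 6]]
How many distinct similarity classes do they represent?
Characteristic polynomials: χ_{M1} = (x - 6)^3, χ_{M2} = (x - 5)^2(x - 1), χ_{M3} = (x - 6)^3, χ_{M4} = (x - 6)^3.

{M1, M3, M4}: invariant factors (x - 6)^3.

{M2}: invariant factors (x - 5)^2(x - 1).

Matrices are similar if and only if their invariant-factor lists agree; the partition into similarity classes is {M1, M3, M4}, {M2}.

2 classes: {M1, M3, M4}, {M2}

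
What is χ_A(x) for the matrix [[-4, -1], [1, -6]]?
xI - A = [[x + 4, 1], [-1, x + 6]].

Expanding det(xI - A) along the first row:
det(xI - A) = + (x + 4)·det([[x + 6]]) - (1)·det([[-1]]).

Evaluating gives χ_A(x) = x^2 + 10x + 25 = (x + 5)^2.

χ_A(x) = (x + 5)^2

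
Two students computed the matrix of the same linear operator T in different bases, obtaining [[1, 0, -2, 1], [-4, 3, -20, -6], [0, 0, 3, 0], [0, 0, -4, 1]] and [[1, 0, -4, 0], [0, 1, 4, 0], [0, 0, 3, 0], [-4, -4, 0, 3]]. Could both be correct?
No.

Both have characteristic polynomial (x - 3)^2(x - 1)^2, but the minimal polynomial of A is (x - 3)(x - 1)^2 while the minimal polynomial of B is (x - 3)(x - 1). The minimal polynomial is a similarity invariant, so A and B are not similar.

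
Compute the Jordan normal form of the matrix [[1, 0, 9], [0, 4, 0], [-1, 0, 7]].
The characteristic polynomial is det(xI - A) = (x - 4)^3, so the eigenvalues are 4 (algebraic multiplicity 3).

For λ = 4: rank(A - 4I) = 1, rank((A - 4I)^2) = 0. The eigenspace has dimension 3 - 1 = 2, so there are 2 Jordan blocks; the rank sequence gives block sizes [2, 1].

Assembling the blocks gives the Jordan form J above.

J = [[4, 1, 0], [0, 4, 0], [0, 0, 4]]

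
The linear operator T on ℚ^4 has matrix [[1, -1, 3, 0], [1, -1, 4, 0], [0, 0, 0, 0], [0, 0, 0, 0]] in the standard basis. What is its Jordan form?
The characteristic polynomial is det(xI - A) = x^4, so the eigenvalues are 0 (algebraic multiplicity 4).

For λ = 0: rank(A) = 2, rank(A^2) = 1, rank(A^3) = 0. The eigenspace has dimension 4 - 2 = 2, so there are 2 Jordan blocks; the rank sequence gives block sizes [3, 1].

Assembling the blocks gives the Jordan form J above.

J = [[0, 1, 0, 0], [0, 0, 1, 0], [0, 0, 0, 0], [0, 0, 0, 0]]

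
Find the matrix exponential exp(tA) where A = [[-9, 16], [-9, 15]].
A has Jordan form J = [[3, 1], [0, 3]] with A = PJP^{-1}, so e^{tA} = P e^{tJ} P^{-1}.

For a Jordan block J_k(λ), e^{tJ_k(λ)} = e^{λt} · (I + tN + t^2 N^2/2! + ... + t^{k-1} N^{k-1}/(k-1)!) where N is the nilpotent superdiagonal part.

Assembling the blocks and conjugating back gives the entries of e^{tA} as shown above.

e^{tA} = [[(1 - 12*t)*e^{3*t}, 16*t*e^{3*t}], [-9*t*e^{3*t}, (12*t + 1)*e^{3*t}]]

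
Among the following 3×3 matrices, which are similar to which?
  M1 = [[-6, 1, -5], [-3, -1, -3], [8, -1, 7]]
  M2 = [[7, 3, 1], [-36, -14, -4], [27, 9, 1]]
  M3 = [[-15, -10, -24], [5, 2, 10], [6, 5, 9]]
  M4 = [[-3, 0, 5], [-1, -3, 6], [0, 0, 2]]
3 classes: {M1}, {M2}, {M3, M4}

Characteristic polynomials: χ_{M1} = (x - 2)(x + 1)^2, χ_{M2} = (x + 2)^3, χ_{M3} = (x - 2)(x + 3)^2, χ_{M4} = (x - 2)(x + 3)^2.

{M1}: invariant factors (x - 2)(x + 1)^2.

{M2}: invariant factors x + 2, (x + 2)^2.

{M3, M4}: invariant factors (x - 2)(x + 3)^2.

Matrices are similar if and only if their invariant-factor lists agree; the partition into similarity classes is {M1}, {M2}, {M3, M4}.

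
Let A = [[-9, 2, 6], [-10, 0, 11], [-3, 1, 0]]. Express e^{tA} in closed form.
A has Jordan form J = [[-3, 1, 0], [0, -3, 1], [0, 0, -3]] with A = PJP^{-1}, so e^{tA} = P e^{tJ} P^{-1}.

For a Jordan block J_k(λ), e^{tJ_k(λ)} = e^{λt} · (I + tN + t^2 N^2/2! + ... + t^{k-1} N^{k-1}/(k-1)!) where N is the nilpotent superdiagonal part.

Assembling the blocks and conjugating back gives the entries of e^{tA} as shown above.

e^{tA} = [[(-t^2 - 6*t + 1)*e^{-3*t}, 2*t*e^{-3*t}, 2*t*(t + 3)*e^{-3*t}], [t*(-3*t - 20)*e^{-3*t}/2, (3*t + 1)*e^{-3*t}, t*(3*t + 11)*e^{-3*t}], [t*(-t - 6)*e^{-3*t}/2, t*e^{-3*t}, (t^2 + 3*t + 1)*e^{-3*t}]]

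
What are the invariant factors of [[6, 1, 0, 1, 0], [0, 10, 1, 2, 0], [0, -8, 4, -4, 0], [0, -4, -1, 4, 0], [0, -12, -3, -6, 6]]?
x - 6, (x - 6)^2, (x - 6)^2

The Jordan structure of A has elementary divisors (x - 6)^2, (x - 6)^2, (x - 6). Arranging the block sizes at each eigenvalue in decreasing order and taking row products gives the invariant factors.

Invariant factors (smallest first, each dividing the next): x - 6, (x - 6)^2, (x - 6)^2.

Check: the last factor (x - 6)^2 is the minimal polynomial, and the product (x - 6)^5 is the characteristic polynomial.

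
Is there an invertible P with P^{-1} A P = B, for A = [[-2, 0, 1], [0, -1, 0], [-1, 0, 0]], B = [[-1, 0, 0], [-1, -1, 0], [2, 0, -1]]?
Two matrices over a field are similar if and only if they have the same invariant factors.

Both A and B have characteristic polynomial (x + 1)^3 and minimal polynomial (x + 1)^2. Computing further, both have invariant factors x + 1, (x + 1)^2. Hence A and B are similar.

Yes.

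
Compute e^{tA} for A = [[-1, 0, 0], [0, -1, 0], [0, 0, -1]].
e^{tA} = [[e^{-t}, 0, 0], [0, e^{-t}, 0], [0, 0, e^{-t}]]

A has Jordan form J = [[-1, 0, 0], [0, -1, 0], [0, 0, -1]] with A = PJP^{-1}, so e^{tA} = P e^{tJ} P^{-1}.

For a Jordan block J_k(λ), e^{tJ_k(λ)} = e^{λt} · (I + tN + t^2 N^2/2! + ... + t^{k-1} N^{k-1}/(k-1)!) where N is the nilpotent superdiagonal part.

Assembling the blocks and conjugating back gives the entries of e^{tA} as shown above.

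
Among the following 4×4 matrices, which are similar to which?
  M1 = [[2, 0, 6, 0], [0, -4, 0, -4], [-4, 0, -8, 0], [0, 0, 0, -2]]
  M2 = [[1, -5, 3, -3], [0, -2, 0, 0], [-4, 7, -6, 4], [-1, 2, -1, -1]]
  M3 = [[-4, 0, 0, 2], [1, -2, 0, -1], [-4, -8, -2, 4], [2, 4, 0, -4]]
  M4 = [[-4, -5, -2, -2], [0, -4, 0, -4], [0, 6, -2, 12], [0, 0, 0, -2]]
3 classes: {M1}, {M2}, {M3, M4}

Characteristic polynomials: χ_{M1} = (x + 2)^2(x + 4)^2, χ_{M2} = (x + 2)^4, χ_{M3} = (x + 2)^2(x + 4)^2, χ_{M4} = (x + 2)^2(x + 4)^2.

{M1}: invariant factors (x + 2)(x + 4), (x + 2)(x + 4).

{M2}: invariant factors (x + 2)^2, (x + 2)^2.

{M3, M4}: invariant factors x + 2, (x + 2)(x + 4)^2.

Matrices are similar if and only if their invariant-factor lists agree; the partition into similarity classes is {M1}, {M2}, {M3, M4}.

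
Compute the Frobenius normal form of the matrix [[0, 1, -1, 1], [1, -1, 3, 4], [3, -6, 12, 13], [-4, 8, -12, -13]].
R = [[0, 0, 0, -16], [1, 0, 0, 8], [0, 1, 0, 7], [0, 0, 1, -2]]

The invariant factors of A (the non-unit diagonal entries of the Smith normal form of xI - A over ℚ[x]) are (x^2 + x - 4)^2, each dividing the next. The characteristic polynomial is their product, (x^2 + x - 4)^2.

The rational canonical form is the block-diagonal matrix of companion matrices C(f_i):
R = [[0, 0, 0, -16], [1, 0, 0, 8], [0, 1, 0, 7], [0, 0, 1, -2]].

Note the characteristic polynomial does not split into linear factors over ℚ, so A has no Jordan form over ℚ; the rational canonical form exists over any field.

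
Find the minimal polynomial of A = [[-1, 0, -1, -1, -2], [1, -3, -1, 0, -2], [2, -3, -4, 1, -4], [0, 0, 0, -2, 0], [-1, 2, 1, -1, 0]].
The characteristic polynomial factors as (x + 2)^5. The minimal polynomial is ∏(x - λ)^{k_λ} where k_λ is the size of the largest Jordan block at λ.

For λ = -2: rank(A + 2I) = 2, and the largest Jordan block has size 3 (the smallest k with rank((A + 2I)^k) = rank((A + 2I)^(k+1))).

So m_A(x) = (x + 2)^3.

m_A(x) = (x + 2)^3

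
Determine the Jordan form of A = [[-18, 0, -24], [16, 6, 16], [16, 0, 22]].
The characteristic polynomial is det(xI - A) = (x - 6)^2(x + 2), so the eigenvalues are -2 (algebraic multiplicity 1), 6 (algebraic multiplicity 2).

For λ = -2: algebraic multiplicity 1 gives one 1×1 block.

For λ = 6: rank(A - 6I) = 1. The eigenspace has dimension 3 - 1 = 2, so there are 2 Jordan blocks; the rank sequence gives block sizes [1, 1].

Assembling the blocks gives the Jordan form J above.

J = [[-2, 0, 0], [0, 6, 0], [0, 0, 6]]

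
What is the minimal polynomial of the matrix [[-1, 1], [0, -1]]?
m_A(x) = (x + 1)^2

The characteristic polynomial factors as (x + 1)^2. The minimal polynomial is ∏(x - λ)^{k_λ} where k_λ is the size of the largest Jordan block at λ.

For λ = -1: rank(A + I) = 1, and the largest Jordan block has size 2 (the smallest k with rank((A + I)^k) = rank((A + I)^(k+1))).

So m_A(x) = (x + 1)^2.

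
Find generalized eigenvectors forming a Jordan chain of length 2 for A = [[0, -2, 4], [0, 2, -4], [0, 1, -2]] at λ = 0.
We seek v_1 ∈ ker(A^2) \ ker(A), then set v_{i+1} = A v_i.

One such chain is v_1 = [[0, 3, 1]]^T, v_2 = [[-2, 2, 1]]^T. Check: A v_2 = [[0, 0, 0]]^T = 0.

v_1 = [[0, 3, 1]]^T, v_2 = [[-2, 2, 1]]^T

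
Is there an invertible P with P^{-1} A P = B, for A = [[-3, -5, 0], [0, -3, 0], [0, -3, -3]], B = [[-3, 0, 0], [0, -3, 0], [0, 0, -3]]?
No.

Both have characteristic polynomial (x + 3)^3, but the minimal polynomial of A is (x + 3)^2 while the minimal polynomial of B is x + 3. The minimal polynomial is a similarity invariant, so A and B are not similar.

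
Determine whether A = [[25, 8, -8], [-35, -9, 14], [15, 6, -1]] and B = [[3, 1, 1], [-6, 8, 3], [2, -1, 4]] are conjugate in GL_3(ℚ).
Yes.

Two matrices over a field are similar if and only if they have the same invariant factors.

Both A and B have characteristic polynomial (x - 5)^3 and minimal polynomial (x - 5)^2. Computing further, both have invariant factors x - 5, (x - 5)^2. Hence A and B are similar.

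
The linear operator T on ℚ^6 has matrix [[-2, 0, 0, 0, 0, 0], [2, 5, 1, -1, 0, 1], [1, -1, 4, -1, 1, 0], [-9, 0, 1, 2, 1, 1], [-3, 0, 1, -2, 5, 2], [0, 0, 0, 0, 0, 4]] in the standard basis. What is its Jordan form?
J = [[-2, 0, 0, 0, 0, 0], [0, 4, 1, 0, 0, 0], [0, 0, 4, 1, 0, 0], [0, 0, 0, 4, 0, 0], [0, 0, 0, 0, 4, 1], [0, 0, 0, 0, 0, 4]]

The characteristic polynomial is det(xI - A) = (x - 4)^5(x + 2), so the eigenvalues are -2 (algebraic multiplicity 1), 4 (algebraic multiplicity 5).

For λ = -2: algebraic multiplicity 1 gives one 1×1 block.

For λ = 4: rank(A - 4I) = 4, rank((A - 4I)^2) = 2, rank((A - 4I)^3) = 1. The eigenspace has dimension 6 - 4 = 2, so there are 2 Jordan blocks; the rank sequence gives block sizes [3, 2].

Assembling the blocks gives the Jordan form J above.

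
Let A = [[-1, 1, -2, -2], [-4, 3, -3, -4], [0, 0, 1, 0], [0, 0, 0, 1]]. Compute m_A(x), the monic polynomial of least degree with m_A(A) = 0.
m_A(x) = (x - 1)^3

The characteristic polynomial factors as (x - 1)^4. The minimal polynomial is ∏(x - λ)^{k_λ} where k_λ is the size of the largest Jordan block at λ.

For λ = 1: rank(A - I) = 2, and the largest Jordan block has size 3 (the smallest k with rank((A - I)^k) = rank((A - I)^(k+1))).

So m_A(x) = (x - 1)^3.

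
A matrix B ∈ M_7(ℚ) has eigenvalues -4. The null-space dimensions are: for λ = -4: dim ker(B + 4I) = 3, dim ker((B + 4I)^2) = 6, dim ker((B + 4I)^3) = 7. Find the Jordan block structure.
Jordan blocks: (-4, 3), (-4, 2), (-4, 2)

λ = -4: successive nullity increments [3, 3, 1] count blocks of size ≥ k; block sizes are [3, 2, 2].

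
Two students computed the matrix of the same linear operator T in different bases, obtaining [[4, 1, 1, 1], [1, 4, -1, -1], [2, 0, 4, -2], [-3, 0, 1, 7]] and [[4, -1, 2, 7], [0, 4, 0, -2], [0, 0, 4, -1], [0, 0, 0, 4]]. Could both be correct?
trace(A) = 19 but trace(B) = 16. The trace is a similarity invariant, so A and B are not similar.

No.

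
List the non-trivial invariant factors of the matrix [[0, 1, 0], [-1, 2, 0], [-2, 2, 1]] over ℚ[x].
x - 1, (x - 1)^2

The Jordan structure of A has elementary divisors (x - 1)^2, (x - 1). Arranging the block sizes at each eigenvalue in decreasing order and taking row products gives the invariant factors.

Invariant factors (smallest first, each dividing the next): x - 1, (x - 1)^2.

Check: the last factor (x - 1)^2 is the minimal polynomial, and the product (x - 1)^3 is the characteristic polynomial.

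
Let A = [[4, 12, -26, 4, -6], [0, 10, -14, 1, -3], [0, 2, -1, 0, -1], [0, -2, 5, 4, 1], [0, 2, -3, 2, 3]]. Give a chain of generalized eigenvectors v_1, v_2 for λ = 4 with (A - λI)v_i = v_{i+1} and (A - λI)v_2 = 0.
v_1 = [[0, 2, 1, 0, 0]]^T, v_2 = [[-2, -2, -1, 1, 1]]^T

We seek v_1 ∈ ker((A - 4I)^2) \ ker(A - 4I), then set v_{i+1} = (A - 4I) v_i.

One such chain is v_1 = [[0, 2, 1, 0, 0]]^T, v_2 = [[-2, -2, -1, 1, 1]]^T. Check: (A - 4I) v_2 = [[0, 0, 0, 0, 0]]^T = 0.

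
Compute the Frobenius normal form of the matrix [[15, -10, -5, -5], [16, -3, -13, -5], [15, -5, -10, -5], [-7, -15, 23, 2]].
R = [[0, -5, 0, 0], [1, 2, 0, 0], [0, 0, 0, -5], [0, 0, 1, 2]]

The invariant factors of A (the non-unit diagonal entries of the Smith normal form of xI - A over ℚ[x]) are x^2 - 2x + 5, x^2 - 2x + 5, each dividing the next. The characteristic polynomial is their product, (x^2 - 2x + 5)^2.

The rational canonical form is the block-diagonal matrix of companion matrices C(f_i):
R = [[0, -5, 0, 0], [1, 2, 0, 0], [0, 0, 0, -5], [0, 0, 1, 2]].

Note the characteristic polynomial does not split into linear factors over ℚ, so A has no Jordan form over ℚ; the rational canonical form exists over any field.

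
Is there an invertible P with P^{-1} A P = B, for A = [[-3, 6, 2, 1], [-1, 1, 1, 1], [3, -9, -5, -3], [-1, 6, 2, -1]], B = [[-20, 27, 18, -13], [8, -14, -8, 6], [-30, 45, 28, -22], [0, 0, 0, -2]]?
Two matrices over a field are similar if and only if they have the same invariant factors.

Both A and B have characteristic polynomial (x + 2)^4 and minimal polynomial (x + 2)^2. Computing further, both have invariant factors (x + 2)^2, (x + 2)^2. Hence A and B are similar.

Yes.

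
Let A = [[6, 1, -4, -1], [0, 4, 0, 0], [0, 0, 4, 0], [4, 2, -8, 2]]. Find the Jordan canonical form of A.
J = [[4, 1, 0, 0], [0, 4, 0, 0], [0, 0, 4, 0], [0, 0, 0, 4]]

The characteristic polynomial is det(xI - A) = (x - 4)^4, so the eigenvalues are 4 (algebraic multiplicity 4).

For λ = 4: rank(A - 4I) = 1, rank((A - 4I)^2) = 0. The eigenspace has dimension 4 - 1 = 3, so there are 3 Jordan blocks; the rank sequence gives block sizes [2, 1, 1].

Assembling the blocks gives the Jordan form J above.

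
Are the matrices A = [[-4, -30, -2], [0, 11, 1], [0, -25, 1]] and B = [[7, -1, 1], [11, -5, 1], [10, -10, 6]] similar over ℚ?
Yes.

Two matrices over a field are similar if and only if they have the same invariant factors.

Both A and B have characteristic polynomial (x - 6)^2(x + 4) and minimal polynomial (x - 6)^2(x + 4). Computing further, both have invariant factors (x - 6)^2(x + 4). Hence A and B are similar.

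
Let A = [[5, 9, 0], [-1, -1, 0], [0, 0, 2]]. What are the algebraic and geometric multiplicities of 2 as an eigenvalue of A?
algebraic multiplicity 3, geometric multiplicity 2

The characteristic polynomial is (x - 2)^3, so the factor x - 2 appears with exponent 3: the algebraic multiplicity is 3.

rank(A - 2I) = 1, so the eigenspace has dimension 3 - 1 = 2: the geometric multiplicity is 2.

Since 2 < 3, A is not diagonalizable.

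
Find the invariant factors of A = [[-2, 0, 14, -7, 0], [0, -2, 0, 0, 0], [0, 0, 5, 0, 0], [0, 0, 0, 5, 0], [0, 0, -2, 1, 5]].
The Jordan structure of A has elementary divisors (x + 2), (x + 2), (x - 5)^2, (x - 5). Arranging the block sizes at each eigenvalue in decreasing order and taking row products gives the invariant factors.

Invariant factors (smallest first, each dividing the next): (x - 5)(x + 2), (x - 5)^2(x + 2).

Check: the last factor (x - 5)^2(x + 2) is the minimal polynomial, and the product (x - 5)^3(x + 2)^2 is the characteristic polynomial.

(x - 5)(x + 2), (x - 5)^2(x + 2)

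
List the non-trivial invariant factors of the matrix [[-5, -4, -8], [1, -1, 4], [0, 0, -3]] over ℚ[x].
x + 3, (x + 3)^2

The Jordan structure of A has elementary divisors (x + 3)^2, (x + 3). Arranging the block sizes at each eigenvalue in decreasing order and taking row products gives the invariant factors.

Invariant factors (smallest first, each dividing the next): x + 3, (x + 3)^2.

Check: the last factor (x + 3)^2 is the minimal polynomial, and the product (x + 3)^3 is the characteristic polynomial.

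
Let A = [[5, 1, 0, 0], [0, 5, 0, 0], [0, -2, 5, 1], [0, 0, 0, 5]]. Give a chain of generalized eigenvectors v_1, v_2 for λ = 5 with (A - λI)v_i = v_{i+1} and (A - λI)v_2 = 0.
We seek v_1 ∈ ker((A - 5I)^2) \ ker(A - 5I), then set v_{i+1} = (A - 5I) v_i.

One such chain is v_1 = [[-2, 1, 3, 2]]^T, v_2 = [[1, 0, 0, 0]]^T. Check: (A - 5I) v_2 = [[0, 0, 0, 0]]^T = 0.

v_1 = [[-2, 1, 3, 2]]^T, v_2 = [[1, 0, 0, 0]]^T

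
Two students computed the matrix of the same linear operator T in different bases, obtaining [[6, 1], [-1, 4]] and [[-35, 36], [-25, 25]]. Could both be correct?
trace(A) = 10 but trace(B) = -10. The trace is a similarity invariant, so A and B are not similar.

No.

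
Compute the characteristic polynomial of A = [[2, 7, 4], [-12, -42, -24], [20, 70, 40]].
χ_A(x) = x^3

xI - A = [[x - 2, -7, -4], [12, x + 42, 24], [-20, -70, x - 40]].

Expanding det(xI - A) along the first row:
det(xI - A) = + (x - 2)·det([[x + 42, 24], [-70, x - 40]]) - (-7)·det([[12, 24], [-20, x - 40]]) + (-4)·det([[12, x + 42], [-20, -70]]).

Evaluating gives χ_A(x) = x^3.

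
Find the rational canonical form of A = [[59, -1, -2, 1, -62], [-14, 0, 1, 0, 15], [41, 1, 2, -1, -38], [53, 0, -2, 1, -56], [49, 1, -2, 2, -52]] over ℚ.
The invariant factors of A (the non-unit diagonal entries of the Smith normal form of xI - A over ℚ[x]) are (x - 5)^2(x^3 + x + 4), each dividing the next. The characteristic polynomial is their product, (x - 5)^2(x^3 + x + 4).

The rational canonical form is the block-diagonal matrix of companion matrices C(f_i):
R = [[0, 0, 0, 0, -100], [1, 0, 0, 0, 15], [0, 1, 0, 0, 6], [0, 0, 1, 0, -26], [0, 0, 0, 1, 10]].

Note the characteristic polynomial does not split into linear factors over ℚ, so A has no Jordan form over ℚ; the rational canonical form exists over any field.

R = [[0, 0, 0, 0, -100], [1, 0, 0, 0, 15], [0, 1, 0, 0, 6], [0, 0, 1, 0, -26], [0, 0, 0, 1, 10]]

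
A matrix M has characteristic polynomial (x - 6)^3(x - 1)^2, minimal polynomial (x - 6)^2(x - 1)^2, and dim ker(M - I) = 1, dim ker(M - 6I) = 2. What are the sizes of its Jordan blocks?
Jordan blocks: (1, 2), (6, 2), (6, 1)

λ = 1: algebraic multiplicity 2 (exponent in χ_M), largest block size 2 (exponent in m_M), 1 block (geometric multiplicity). This forces block sizes [2].
λ = 6: algebraic multiplicity 3 (exponent in χ_M), largest block size 2 (exponent in m_M), 2 blocks (geometric multiplicity). These force block sizes [2, 1].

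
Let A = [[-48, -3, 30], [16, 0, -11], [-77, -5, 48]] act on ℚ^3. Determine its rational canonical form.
R = [[0, 0, 3], [1, 0, 1], [0, 1, 0]]

The invariant factors of A (the non-unit diagonal entries of the Smith normal form of xI - A over ℚ[x]) are x^3 - x - 3, each dividing the next. The characteristic polynomial is their product, x^3 - x - 3.

The rational canonical form is the block-diagonal matrix of companion matrices C(f_i):
R = [[0, 0, 3], [1, 0, 1], [0, 1, 0]].

Note the characteristic polynomial does not split into linear factors over ℚ, so A has no Jordan form over ℚ; the rational canonical form exists over any field.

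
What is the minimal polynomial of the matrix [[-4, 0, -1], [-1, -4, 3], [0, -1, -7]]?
The characteristic polynomial factors as (x + 5)^3. The minimal polynomial is ∏(x - λ)^{k_λ} where k_λ is the size of the largest Jordan block at λ.

For λ = -5: rank(A + 5I) = 2, and the largest Jordan block has size 3 (the smallest k with rank((A + 5I)^k) = rank((A + 5I)^(k+1))).

So m_A(x) = (x + 5)^3.

m_A(x) = (x + 5)^3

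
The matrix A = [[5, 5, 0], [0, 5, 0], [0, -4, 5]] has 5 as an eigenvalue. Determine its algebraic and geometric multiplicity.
algebraic multiplicity 3, geometric multiplicity 2

The characteristic polynomial is (x - 5)^3, so the factor x - 5 appears with exponent 3: the algebraic multiplicity is 3.

rank(A - 5I) = 1, so the eigenspace has dimension 3 - 1 = 2: the geometric multiplicity is 2.

Since 2 < 3, A is not diagonalizable.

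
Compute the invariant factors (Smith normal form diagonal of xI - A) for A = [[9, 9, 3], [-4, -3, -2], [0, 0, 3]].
The Jordan structure of A has elementary divisors (x - 3)^2, (x - 3). Arranging the block sizes at each eigenvalue in decreasing order and taking row products gives the invariant factors.

Invariant factors (smallest first, each dividing the next): x - 3, (x - 3)^2.

Check: the last factor (x - 3)^2 is the minimal polynomial, and the product (x - 3)^3 is the characteristic polynomial.

x - 3, (x - 3)^2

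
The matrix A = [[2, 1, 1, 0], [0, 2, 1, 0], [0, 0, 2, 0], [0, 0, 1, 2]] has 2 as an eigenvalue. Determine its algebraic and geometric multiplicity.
algebraic multiplicity 4, geometric multiplicity 2

The characteristic polynomial is (x - 2)^4, so the factor x - 2 appears with exponent 4: the algebraic multiplicity is 4.

rank(A - 2I) = 2, so the eigenspace has dimension 4 - 2 = 2: the geometric multiplicity is 2.

Since 2 < 4, A is not diagonalizable.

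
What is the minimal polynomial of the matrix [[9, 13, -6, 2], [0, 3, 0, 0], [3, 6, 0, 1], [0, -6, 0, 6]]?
The characteristic polynomial factors as (x - 6)^2(x - 3)^2. The minimal polynomial is ∏(x - λ)^{k_λ} where k_λ is the size of the largest Jordan block at λ.

For λ = 3: rank(A - 3I) = 3, and the largest Jordan block has size 2 (the smallest k with rank((A - 3I)^k) = rank((A - 3I)^(k+1))).
For λ = 6: rank(A - 6I) = 3, and the largest Jordan block has size 2 (the smallest k with rank((A - 6I)^k) = rank((A - 6I)^(k+1))).

So m_A(x) = (x - 6)^2(x - 3)^2.

m_A(x) = (x - 6)^2(x - 3)^2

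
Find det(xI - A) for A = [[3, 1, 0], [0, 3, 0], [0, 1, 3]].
xI - A = [[x - 3, -1, 0], [0, x - 3, 0], [0, -1, x - 3]].

Expanding det(xI - A) along the first row:
det(xI - A) = + (x - 3)·det([[x - 3, 0], [-1, x - 3]]) - (-1)·det([[0, 0], [0, x - 3]]) + (0)·det([[0, x - 3], [0, -1]]).

Evaluating gives χ_A(x) = x^3 - 9x^2 + 27x - 27 = (x - 3)^3.

χ_A(x) = (x - 3)^3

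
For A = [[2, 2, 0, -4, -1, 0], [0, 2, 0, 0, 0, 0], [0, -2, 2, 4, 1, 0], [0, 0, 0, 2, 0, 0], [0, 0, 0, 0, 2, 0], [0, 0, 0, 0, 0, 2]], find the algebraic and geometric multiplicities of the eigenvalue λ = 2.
algebraic multiplicity 6, geometric multiplicity 5

The characteristic polynomial is (x - 2)^6, so the factor x - 2 appears with exponent 6: the algebraic multiplicity is 6.

rank(A - 2I) = 1, so the eigenspace has dimension 6 - 1 = 5: the geometric multiplicity is 5.

Since 5 < 6, A is not diagonalizable.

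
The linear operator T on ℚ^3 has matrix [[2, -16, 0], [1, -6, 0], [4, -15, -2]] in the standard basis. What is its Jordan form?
J = [[-2, 1, 0], [0, -2, 1], [0, 0, -2]]

The characteristic polynomial is det(xI - A) = (x + 2)^3, so the eigenvalues are -2 (algebraic multiplicity 3).

For λ = -2: rank(A + 2I) = 2, rank((A + 2I)^2) = 1, rank((A + 2I)^3) = 0. The eigenspace has dimension 3 - 2 = 1, so there is 1 Jordan block; the rank sequence gives block sizes [3].

Assembling the blocks gives the Jordan form J above.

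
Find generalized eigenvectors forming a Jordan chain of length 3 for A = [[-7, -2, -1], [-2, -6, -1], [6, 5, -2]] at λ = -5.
We seek v_1 ∈ ker((A + 5I)^3) \ ker((A + 5I)^2), then set v_{i+1} = (A + 5I) v_i.

One such chain is v_1 = [[-1, 1, 0]]^T, v_2 = [[0, 1, -1]]^T, v_3 = [[-1, 0, 2]]^T. Check: (A + 5I) v_3 = [[0, 0, 0]]^T = 0.

v_1 = [[-1, 1, 0]]^T, v_2 = [[0, 1, -1]]^T, v_3 = [[-1, 0, 2]]^T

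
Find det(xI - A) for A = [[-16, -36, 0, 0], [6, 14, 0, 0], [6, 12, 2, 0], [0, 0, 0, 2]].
χ_A(x) = (x - 2)^3(x + 4)

xI - A = [[x + 16, 36, 0, 0], [-6, x - 14, 0, 0], [-6, -12, x - 2, 0], [0, 0, 0, x - 2]].

Expanding det(xI - A) along the first row:
det(xI - A) = + (x + 16)·det([[x - 14, 0, 0], [-12, x - 2, 0], [0, 0, x - 2]]) - (36)·det([[-6, 0, 0], [-6, x - 2, 0], [0, 0, x - 2]]) + (0)·det([[-6, x - 14, 0], [-6, -12, 0], [0, 0, x - 2]]) - (0)·det([[-6, x - 14, 0], [-6, -12, x - 2], [0, 0, 0]]).

Evaluating gives χ_A(x) = x^4 - 2x^3 - 12x^2 + 40x - 32 = (x - 2)^3(x + 4).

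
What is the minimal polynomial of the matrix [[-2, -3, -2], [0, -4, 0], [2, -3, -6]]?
The characteristic polynomial factors as (x + 4)^3. The minimal polynomial is ∏(x - λ)^{k_λ} where k_λ is the size of the largest Jordan block at λ.

For λ = -4: rank(A + 4I) = 1, and the largest Jordan block has size 2 (the smallest k with rank((A + 4I)^k) = rank((A + 4I)^(k+1))).

So m_A(x) = (x + 4)^2.

m_A(x) = (x + 4)^2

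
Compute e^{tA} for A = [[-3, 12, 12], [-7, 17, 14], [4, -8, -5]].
A has Jordan form J = [[3, 1, 0], [0, 3, 0], [0, 0, 3]] with A = PJP^{-1}, so e^{tA} = P e^{tJ} P^{-1}.

For a Jordan block J_k(λ), e^{tJ_k(λ)} = e^{λt} · (I + tN + t^2 N^2/2! + ... + t^{k-1} N^{k-1}/(k-1)!) where N is the nilpotent superdiagonal part.

Assembling the blocks and conjugating back gives the entries of e^{tA} as shown above.

e^{tA} = [[(1 - 6*t)*e^{3*t}, 12*t*e^{3*t}, 12*t*e^{3*t}], [-7*t*e^{3*t}, (14*t + 1)*e^{3*t}, 14*t*e^{3*t}], [4*t*e^{3*t}, -8*t*e^{3*t}, (1 - 8*t)*e^{3*t}]]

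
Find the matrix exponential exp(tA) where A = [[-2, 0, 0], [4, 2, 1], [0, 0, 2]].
e^{tA} = [[e^{-2*t}, 0, 0], [2*sinh(2*t), e^{2*t}, t*e^{2*t}], [0, 0, e^{2*t}]]

A has Jordan form J = [[-2, 0, 0], [0, 2, 1], [0, 0, 2]] with A = PJP^{-1}, so e^{tA} = P e^{tJ} P^{-1}.

For a Jordan block J_k(λ), e^{tJ_k(λ)} = e^{λt} · (I + tN + t^2 N^2/2! + ... + t^{k-1} N^{k-1}/(k-1)!) where N is the nilpotent superdiagonal part.

Assembling the blocks and conjugating back gives the entries of e^{tA} as shown above.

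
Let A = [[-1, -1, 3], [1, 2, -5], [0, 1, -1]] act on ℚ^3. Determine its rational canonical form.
The invariant factors of A (the non-unit diagonal entries of the Smith normal form of xI - A over ℚ[x]) are x^3 + 3x + 1, each dividing the next. The characteristic polynomial is their product, x^3 + 3x + 1.

The rational canonical form is the block-diagonal matrix of companion matrices C(f_i):
R = [[0, 0, -1], [1, 0, -3], [0, 1, 0]].

Note the characteristic polynomial does not split into linear factors over ℚ, so A has no Jordan form over ℚ; the rational canonical form exists over any field.

R = [[0, 0, -1], [1, 0, -3], [0, 1, 0]]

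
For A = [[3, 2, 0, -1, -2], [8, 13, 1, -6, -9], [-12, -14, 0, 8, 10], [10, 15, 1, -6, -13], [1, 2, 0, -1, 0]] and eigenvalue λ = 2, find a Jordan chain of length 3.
v_1 = [[0, 0, 1, 0, 0]]^T, v_2 = [[0, 1, -2, 1, 0]]^T, v_3 = [[1, 3, -2, 5, 1]]^T

We seek v_1 ∈ ker((A - 2I)^3) \ ker((A - 2I)^2), then set v_{i+1} = (A - 2I) v_i.

One such chain is v_1 = [[0, 0, 1, 0, 0]]^T, v_2 = [[0, 1, -2, 1, 0]]^T, v_3 = [[1, 3, -2, 5, 1]]^T. Check: (A - 2I) v_3 = [[0, 0, 0, 0, 0]]^T = 0.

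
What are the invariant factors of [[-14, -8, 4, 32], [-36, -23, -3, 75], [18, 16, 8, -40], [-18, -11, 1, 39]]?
The Jordan structure of A has elementary divisors (x + 2), (x - 4)^2, (x - 4). Arranging the block sizes at each eigenvalue in decreasing order and taking row products gives the invariant factors.

Invariant factors (smallest first, each dividing the next): x - 4, (x - 4)^2(x + 2).

Check: the last factor (x - 4)^2(x + 2) is the minimal polynomial, and the product (x - 4)^3(x + 2) is the characteristic polynomial.

x - 4, (x - 4)^2(x + 2)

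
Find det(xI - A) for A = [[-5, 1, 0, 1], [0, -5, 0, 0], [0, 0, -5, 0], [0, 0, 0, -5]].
χ_A(x) = (x + 5)^4

xI - A = [[x + 5, -1, 0, -1], [0, x + 5, 0, 0], [0, 0, x + 5, 0], [0, 0, 0, x + 5]].

Expanding det(xI - A) along the first row:
det(xI - A) = + (x + 5)·det([[x + 5, 0, 0], [0, x + 5, 0], [0, 0, x + 5]]) - (-1)·det([[0, 0, 0], [0, x + 5, 0], [0, 0, x + 5]]) + (0)·det([[0, x + 5, 0], [0, 0, 0], [0, 0, x + 5]]) - (-1)·det([[0, x + 5, 0], [0, 0, x + 5], [0, 0, 0]]).

Evaluating gives χ_A(x) = x^4 + 20x^3 + 150x^2 + 500x + 625 = (x + 5)^4.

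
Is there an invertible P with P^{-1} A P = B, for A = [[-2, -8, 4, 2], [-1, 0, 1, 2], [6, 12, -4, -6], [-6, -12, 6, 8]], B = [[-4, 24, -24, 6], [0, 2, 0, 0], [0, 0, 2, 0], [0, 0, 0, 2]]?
Both have characteristic polynomial (x - 2)^3(x + 4), but the minimal polynomial of A is (x - 2)^2(x + 4) while the minimal polynomial of B is (x - 2)(x + 4). The minimal polynomial is a similarity invariant, so A and B are not similar.

No.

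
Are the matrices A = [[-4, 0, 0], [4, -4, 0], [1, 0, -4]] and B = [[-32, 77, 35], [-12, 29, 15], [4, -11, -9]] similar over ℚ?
Yes.

Two matrices over a field are similar if and only if they have the same invariant factors.

Both A and B have characteristic polynomial (x + 4)^3 and minimal polynomial (x + 4)^2. Computing further, both have invariant factors x + 4, (x + 4)^2. Hence A and B are similar.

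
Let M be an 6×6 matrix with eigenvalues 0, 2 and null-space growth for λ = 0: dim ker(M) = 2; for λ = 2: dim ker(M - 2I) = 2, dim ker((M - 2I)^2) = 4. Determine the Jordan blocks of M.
λ = 0: successive nullity increments [2] count blocks of size ≥ k; block sizes are [1, 1].
λ = 2: successive nullity increments [2, 2] count blocks of size ≥ k; block sizes are [2, 2].

Jordan blocks: (0, 1), (0, 1), (2, 2), (2, 2)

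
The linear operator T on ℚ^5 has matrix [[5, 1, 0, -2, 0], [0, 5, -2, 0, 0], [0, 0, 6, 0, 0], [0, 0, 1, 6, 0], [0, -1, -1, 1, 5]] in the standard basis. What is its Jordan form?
J = [[5, 1, 0, 0, 0], [0, 5, 0, 0, 0], [0, 0, 5, 0, 0], [0, 0, 0, 6, 1], [0, 0, 0, 0, 6]]

The characteristic polynomial is det(xI - A) = (x - 6)^2(x - 5)^3, so the eigenvalues are 5 (algebraic multiplicity 3), 6 (algebraic multiplicity 2).

For λ = 5: rank(A - 5I) = 3, rank((A - 5I)^2) = 2. The eigenspace has dimension 5 - 3 = 2, so there are 2 Jordan blocks; the rank sequence gives block sizes [2, 1].

For λ = 6: rank(A - 6I) = 4, rank((A - 6I)^2) = 3. The eigenspace has dimension 5 - 4 = 1, so there is 1 Jordan block; the rank sequence gives block sizes [2].

Assembling the blocks gives the Jordan form J above.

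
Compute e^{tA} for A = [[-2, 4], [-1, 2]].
e^{tA} = [[1 - 2*t, 4*t], [-t, 2*t + 1]]

A has Jordan form J = [[0, 1], [0, 0]] with A = PJP^{-1}, so e^{tA} = P e^{tJ} P^{-1}.

For a Jordan block J_k(λ), e^{tJ_k(λ)} = e^{λt} · (I + tN + t^2 N^2/2! + ... + t^{k-1} N^{k-1}/(k-1)!) where N is the nilpotent superdiagonal part.

Assembling the blocks and conjugating back gives the entries of e^{tA} as shown above.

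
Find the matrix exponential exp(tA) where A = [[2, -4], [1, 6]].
e^{tA} = [[(1 - 2*t)*e^{4*t}, -4*t*e^{4*t}], [t*e^{4*t}, (2*t + 1)*e^{4*t}]]

A has Jordan form J = [[4, 1], [0, 4]] with A = PJP^{-1}, so e^{tA} = P e^{tJ} P^{-1}.

For a Jordan block J_k(λ), e^{tJ_k(λ)} = e^{λt} · (I + tN + t^2 N^2/2! + ... + t^{k-1} N^{k-1}/(k-1)!) where N is the nilpotent superdiagonal part.

Assembling the blocks and conjugating back gives the entries of e^{tA} as shown above.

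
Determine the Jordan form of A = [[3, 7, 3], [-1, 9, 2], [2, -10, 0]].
J = [[4, 1, 0], [0, 4, 1], [0, 0, 4]]

The characteristic polynomial is det(xI - A) = (x - 4)^3, so the eigenvalues are 4 (algebraic multiplicity 3).

For λ = 4: rank(A - 4I) = 2, rank((A - 4I)^2) = 1, rank((A - 4I)^3) = 0. The eigenspace has dimension 3 - 2 = 1, so there is 1 Jordan block; the rank sequence gives block sizes [3].

Assembling the blocks gives the Jordan form J above.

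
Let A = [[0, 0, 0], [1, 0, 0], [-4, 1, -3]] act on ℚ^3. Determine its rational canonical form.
R = [[0, 0, 0], [1, 0, 0], [0, 1, -3]]

The invariant factors of A (the non-unit diagonal entries of the Smith normal form of xI - A over ℚ[x]) are x^2(x + 3), each dividing the next. The characteristic polynomial is their product, x^2(x + 3).

The rational canonical form is the block-diagonal matrix of companion matrices C(f_i):
R = [[0, 0, 0], [1, 0, 0], [0, 1, -3]].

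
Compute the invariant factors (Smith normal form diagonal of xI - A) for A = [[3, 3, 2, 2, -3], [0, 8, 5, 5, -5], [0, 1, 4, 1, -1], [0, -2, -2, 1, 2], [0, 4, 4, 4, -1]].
The Jordan structure of A has elementary divisors (x - 3)^3, (x - 3), (x - 3). Arranging the block sizes at each eigenvalue in decreasing order and taking row products gives the invariant factors.

Invariant factors (smallest first, each dividing the next): x - 3, x - 3, (x - 3)^3.

Check: the last factor (x - 3)^3 is the minimal polynomial, and the product (x - 3)^5 is the characteristic polynomial.

x - 3, x - 3, (x - 3)^3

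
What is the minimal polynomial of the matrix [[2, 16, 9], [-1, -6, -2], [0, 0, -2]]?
m_A(x) = (x + 2)^3

The characteristic polynomial factors as (x + 2)^3. The minimal polynomial is ∏(x - λ)^{k_λ} where k_λ is the size of the largest Jordan block at λ.

For λ = -2: rank(A + 2I) = 2, and the largest Jordan block has size 3 (the smallest k with rank((A + 2I)^k) = rank((A + 2I)^(k+1))).

So m_A(x) = (x + 2)^3.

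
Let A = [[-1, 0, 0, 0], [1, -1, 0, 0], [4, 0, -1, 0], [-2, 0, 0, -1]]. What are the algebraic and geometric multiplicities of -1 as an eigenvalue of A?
algebraic multiplicity 4, geometric multiplicity 3

The characteristic polynomial is (x + 1)^4, so the factor x + 1 appears with exponent 4: the algebraic multiplicity is 4.

rank(A + I) = 1, so the eigenspace has dimension 4 - 1 = 3: the geometric multiplicity is 3.

Since 3 < 4, A is not diagonalizable.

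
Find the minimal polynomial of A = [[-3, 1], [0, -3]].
The characteristic polynomial factors as (x + 3)^2. The minimal polynomial is ∏(x - λ)^{k_λ} where k_λ is the size of the largest Jordan block at λ.

For λ = -3: rank(A + 3I) = 1, and the largest Jordan block has size 2 (the smallest k with rank((A + 3I)^k) = rank((A + 3I)^(k+1))).

So m_A(x) = (x + 3)^2.

m_A(x) = (x + 3)^2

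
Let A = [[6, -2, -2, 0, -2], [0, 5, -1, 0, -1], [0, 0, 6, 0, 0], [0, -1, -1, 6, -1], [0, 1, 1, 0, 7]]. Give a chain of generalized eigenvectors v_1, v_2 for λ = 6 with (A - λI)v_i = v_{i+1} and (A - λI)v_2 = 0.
We seek v_1 ∈ ker((A - 6I)^2) \ ker(A - 6I), then set v_{i+1} = (A - 6I) v_i.

One such chain is v_1 = [[1, 0, -1, 2, 0]]^T, v_2 = [[2, 1, 0, 1, -1]]^T. Check: (A - 6I) v_2 = [[0, 0, 0, 0, 0]]^T = 0.

v_1 = [[1, 0, -1, 2, 0]]^T, v_2 = [[2, 1, 0, 1, -1]]^T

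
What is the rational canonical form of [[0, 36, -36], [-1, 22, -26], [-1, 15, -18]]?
The invariant factors of A (the non-unit diagonal entries of the Smith normal form of xI - A over ℚ[x]) are (x - 6)(x^2 + 2x + 6), each dividing the next. The characteristic polynomial is their product, (x - 6)(x^2 + 2x + 6).

The rational canonical form is the block-diagonal matrix of companion matrices C(f_i):
R = [[0, 0, 36], [1, 0, 6], [0, 1, 4]].

Note the characteristic polynomial does not split into linear factors over ℚ, so A has no Jordan form over ℚ; the rational canonical form exists over any field.

R = [[0, 0, 36], [1, 0, 6], [0, 1, 4]]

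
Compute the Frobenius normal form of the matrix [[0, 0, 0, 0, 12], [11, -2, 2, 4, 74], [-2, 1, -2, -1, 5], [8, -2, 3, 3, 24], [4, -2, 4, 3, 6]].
R = [[0, 0, 0, 0, 12], [1, 0, 0, 0, 8], [0, 1, 0, 0, -13], [0, 0, 1, 0, -3], [0, 0, 0, 1, 5]]

The invariant factors of A (the non-unit diagonal entries of the Smith normal form of xI - A over ℚ[x]) are (x - 3)(x - 2)^2(x + 1)^2, each dividing the next. The characteristic polynomial is their product, (x - 3)(x - 2)^2(x + 1)^2.

The rational canonical form is the block-diagonal matrix of companion matrices C(f_i):
R = [[0, 0, 0, 0, 12], [1, 0, 0, 0, 8], [0, 1, 0, 0, -13], [0, 0, 1, 0, -3], [0, 0, 0, 1, 5]].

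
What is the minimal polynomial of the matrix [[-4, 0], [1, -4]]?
The characteristic polynomial factors as (x + 4)^2. The minimal polynomial is ∏(x - λ)^{k_λ} where k_λ is the size of the largest Jordan block at λ.

For λ = -4: rank(A + 4I) = 1, and the largest Jordan block has size 2 (the smallest k with rank((A + 4I)^k) = rank((A + 4I)^(k+1))).

So m_A(x) = (x + 4)^2.

m_A(x) = (x + 4)^2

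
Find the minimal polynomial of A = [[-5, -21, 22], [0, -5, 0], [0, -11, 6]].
The characteristic polynomial factors as (x - 6)(x + 5)^2. The minimal polynomial is ∏(x - λ)^{k_λ} where k_λ is the size of the largest Jordan block at λ.

For λ = -5: rank(A + 5I) = 2, and the largest Jordan block has size 2 (the smallest k with rank((A + 5I)^k) = rank((A + 5I)^(k+1))).
For λ = 6: rank(A - 6I) = 2, and the largest Jordan block has size 1 (the smallest k with rank((A - 6I)^k) = rank((A - 6I)^(k+1))).

So m_A(x) = (x - 6)(x + 5)^2.

m_A(x) = (x - 6)(x + 5)^2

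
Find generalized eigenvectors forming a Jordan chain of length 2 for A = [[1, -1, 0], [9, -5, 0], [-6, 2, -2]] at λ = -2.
v_1 = [[1, 2, 0]]^T, v_2 = [[1, 3, -2]]^T

We seek v_1 ∈ ker((A + 2I)^2) \ ker(A + 2I), then set v_{i+1} = (A + 2I) v_i.

One such chain is v_1 = [[1, 2, 0]]^T, v_2 = [[1, 3, -2]]^T. Check: (A + 2I) v_2 = [[0, 0, 0]]^T = 0.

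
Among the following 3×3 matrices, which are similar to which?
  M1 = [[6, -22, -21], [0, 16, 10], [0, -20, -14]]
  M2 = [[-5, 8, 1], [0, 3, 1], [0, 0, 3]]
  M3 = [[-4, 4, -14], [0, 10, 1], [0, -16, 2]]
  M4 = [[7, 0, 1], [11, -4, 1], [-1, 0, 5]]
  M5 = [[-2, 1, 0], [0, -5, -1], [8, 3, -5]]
3 classes: {M1, M3, M4}, {M2}, {M5}

Characteristic polynomials: χ_{M1} = (x - 6)^2(x + 4), χ_{M2} = (x - 3)^2(x + 5), χ_{M3} = (x - 6)^2(x + 4), χ_{M4} = (x - 6)^2(x + 4), χ_{M5} = (x + 4)^3.

{M1, M3, M4}: invariant factors (x - 6)^2(x + 4).

{M2}: invariant factors (x - 3)^2(x + 5).

{M5}: invariant factors (x + 4)^3.

Matrices are similar if and only if their invariant-factor lists agree; the partition into similarity classes is {M1, M3, M4}, {M2}, {M5}.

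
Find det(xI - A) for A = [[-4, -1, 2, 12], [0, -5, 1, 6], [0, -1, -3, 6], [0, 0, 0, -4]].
xI - A = [[x + 4, 1, -2, -12], [0, x + 5, -1, -6], [0, 1, x + 3, -6], [0, 0, 0, x + 4]].

Expanding det(xI - A) along the first row:
det(xI - A) = + (x + 4)·det([[x + 5, -1, -6], [1, x + 3, -6], [0, 0, x + 4]]) - (1)·det([[0, -1, -6], [0, x + 3, -6], [0, 0, x + 4]]) + (-2)·det([[0, x + 5, -6], [0, 1, -6], [0, 0, x + 4]]) - (-12)·det([[0, x + 5, -1], [0, 1, x + 3], [0, 0, 0]]).

Evaluating gives χ_A(x) = x^4 + 16x^3 + 96x^2 + 256x + 256 = (x + 4)^4.

χ_A(x) = (x + 4)^4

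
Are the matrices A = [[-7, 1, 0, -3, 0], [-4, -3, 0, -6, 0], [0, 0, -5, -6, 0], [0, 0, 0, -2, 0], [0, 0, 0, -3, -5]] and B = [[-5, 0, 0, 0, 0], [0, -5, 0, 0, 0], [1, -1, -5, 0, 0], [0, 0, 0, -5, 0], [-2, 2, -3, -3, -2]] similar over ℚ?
Yes.

Two matrices over a field are similar if and only if they have the same invariant factors.

Both A and B have characteristic polynomial (x + 2)(x + 5)^4 and minimal polynomial (x + 2)(x + 5)^2. Computing further, both have invariant factors x + 5, x + 5, (x + 2)(x + 5)^2. Hence A and B are similar.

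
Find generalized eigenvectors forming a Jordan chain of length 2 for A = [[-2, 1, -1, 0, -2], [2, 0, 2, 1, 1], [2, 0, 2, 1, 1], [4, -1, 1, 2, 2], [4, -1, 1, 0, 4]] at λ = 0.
We seek v_1 ∈ ker(A^2) \ ker(A), then set v_{i+1} = A v_i.

One such chain is v_1 = [[0, 1, 0, 0, 0]]^T, v_2 = [[1, 0, 0, -1, -1]]^T. Check: A v_2 = [[0, 0, 0, 0, 0]]^T = 0.

v_1 = [[0, 1, 0, 0, 0]]^T, v_2 = [[1, 0, 0, -1, -1]]^T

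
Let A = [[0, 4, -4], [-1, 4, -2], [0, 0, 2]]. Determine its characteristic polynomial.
xI - A = [[x, -4, 4], [1, x - 4, 2], [0, 0, x - 2]].

Expanding det(xI - A) along the first row:
det(xI - A) = + (x)·det([[x - 4, 2], [0, x - 2]]) - (-4)·det([[1, 2], [0, x - 2]]) + (4)·det([[1, x - 4], [0, 0]]).

Evaluating gives χ_A(x) = x^3 - 6x^2 + 12x - 8 = (x - 2)^3.

χ_A(x) = (x - 2)^3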